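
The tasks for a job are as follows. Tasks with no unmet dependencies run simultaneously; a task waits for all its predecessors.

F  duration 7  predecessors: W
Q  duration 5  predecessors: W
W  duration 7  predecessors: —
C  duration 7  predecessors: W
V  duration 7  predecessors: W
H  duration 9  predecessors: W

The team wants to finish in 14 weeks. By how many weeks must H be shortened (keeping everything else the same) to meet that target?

2

Current finish: 16 weeks; target: 14.
H is on every critical path, so each week cut from H cuts the finish by one (this holds down to a finish of 14).
Need 16 − 14 = 2 weeks off H → H becomes 7 weeks, finish becomes 14.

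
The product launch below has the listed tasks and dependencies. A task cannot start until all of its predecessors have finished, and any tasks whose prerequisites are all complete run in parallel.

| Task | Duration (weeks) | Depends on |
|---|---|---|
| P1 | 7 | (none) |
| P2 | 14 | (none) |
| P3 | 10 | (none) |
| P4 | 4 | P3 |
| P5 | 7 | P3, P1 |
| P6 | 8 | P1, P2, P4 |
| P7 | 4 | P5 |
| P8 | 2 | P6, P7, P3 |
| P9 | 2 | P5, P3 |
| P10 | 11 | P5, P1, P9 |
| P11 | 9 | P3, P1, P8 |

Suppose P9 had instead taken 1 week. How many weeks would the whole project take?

Baseline: P2→P6→P8→P11 = 14+8+2+9 = 33 → 33 weeks.
P9 is off the critical path — its longest chain is 30 weeks, giving 3 of slack.
No other chain overtakes it, so the finish is 33 weeks.

33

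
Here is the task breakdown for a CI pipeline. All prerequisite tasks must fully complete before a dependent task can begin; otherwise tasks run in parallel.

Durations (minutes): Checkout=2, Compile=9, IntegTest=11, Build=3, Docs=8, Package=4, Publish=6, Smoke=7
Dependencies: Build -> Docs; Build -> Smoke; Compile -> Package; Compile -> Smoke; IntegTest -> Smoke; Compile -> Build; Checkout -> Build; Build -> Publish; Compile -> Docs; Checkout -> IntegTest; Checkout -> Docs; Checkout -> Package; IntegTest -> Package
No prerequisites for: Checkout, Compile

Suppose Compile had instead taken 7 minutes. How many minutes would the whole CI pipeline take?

Actual critical path: Compile→Build→Docs = 9+3+8 = 20 ⇒ 20 minutes.
Compile is on the critical path; changing it to 7 makes that path 18 minutes.
Now Checkout→IntegTest→Smoke = 2+11+7 = 20 is longest, so the finish becomes 20 minutes.

20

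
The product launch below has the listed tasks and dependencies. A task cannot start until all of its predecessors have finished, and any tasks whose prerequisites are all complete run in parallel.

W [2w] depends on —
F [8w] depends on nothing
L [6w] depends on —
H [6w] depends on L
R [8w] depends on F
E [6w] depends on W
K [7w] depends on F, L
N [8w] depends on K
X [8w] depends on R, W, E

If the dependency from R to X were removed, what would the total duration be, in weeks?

23

Before: longest chain F→R→X = 8+8+8 = 24, finish 24.
Without R→X, X's earliest start moves from 16 to 8.
New critical path: F→K→N = 8+7+8 = 23 ⇒ 23 weeks.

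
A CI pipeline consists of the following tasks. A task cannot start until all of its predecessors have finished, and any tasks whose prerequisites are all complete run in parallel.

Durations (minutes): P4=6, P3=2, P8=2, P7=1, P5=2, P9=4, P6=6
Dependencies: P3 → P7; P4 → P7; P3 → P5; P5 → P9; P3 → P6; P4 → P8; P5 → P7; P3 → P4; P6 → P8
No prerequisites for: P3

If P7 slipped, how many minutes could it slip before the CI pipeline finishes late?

Critical path: P3→P4→P8 = 2+6+2 = 10, so the finish is 10 minutes.
P7 finishes as early as 9 and must finish by 10.
Slack of P7 = 9 − 8 = 1 minute.

1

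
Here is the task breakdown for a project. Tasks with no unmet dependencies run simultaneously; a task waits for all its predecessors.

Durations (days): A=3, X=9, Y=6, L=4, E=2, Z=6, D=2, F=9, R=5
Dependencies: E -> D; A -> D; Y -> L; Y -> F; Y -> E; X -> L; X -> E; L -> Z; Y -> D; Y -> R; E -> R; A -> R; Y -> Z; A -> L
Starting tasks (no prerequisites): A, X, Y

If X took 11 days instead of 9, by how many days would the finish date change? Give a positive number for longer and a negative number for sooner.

2

As given, the longest chain is X→L→Z = 9+4+6 = 19, so the finish is 19 days.
X is on the critical path; changing it to 11 makes that path 21 days.
That remains the longest chain; total 21 days.
Change in finish: 21 − 19 = +2 days.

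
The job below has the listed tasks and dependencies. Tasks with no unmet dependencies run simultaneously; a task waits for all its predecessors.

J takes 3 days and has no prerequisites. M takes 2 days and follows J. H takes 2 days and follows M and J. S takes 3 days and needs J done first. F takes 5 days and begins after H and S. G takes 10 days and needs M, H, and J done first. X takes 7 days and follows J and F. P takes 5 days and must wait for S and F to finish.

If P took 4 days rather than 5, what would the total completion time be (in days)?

19

Actual critical path: J→M→H→F→X = 3+2+2+5+7 = 19 ⇒ 19 days.
The longest path through P is only 17 days, so P has float 2.
The critical path is still J→M→H→F→X; finish is now 19 days.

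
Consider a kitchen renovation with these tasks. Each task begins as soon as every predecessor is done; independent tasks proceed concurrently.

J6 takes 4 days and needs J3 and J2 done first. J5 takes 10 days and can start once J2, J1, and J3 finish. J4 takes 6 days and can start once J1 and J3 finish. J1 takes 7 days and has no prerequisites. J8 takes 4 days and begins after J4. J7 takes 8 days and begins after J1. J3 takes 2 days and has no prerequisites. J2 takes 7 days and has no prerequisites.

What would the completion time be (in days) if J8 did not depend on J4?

Original critical path: J1→J4→J8 = 7+6+4 = 17 ⇒ 17 days.
Without J4→J8, J8's earliest start moves from 13 to 0.
The longest chain is now J1→J5 = 7+10 = 17, so the schedule takes 17 days.

17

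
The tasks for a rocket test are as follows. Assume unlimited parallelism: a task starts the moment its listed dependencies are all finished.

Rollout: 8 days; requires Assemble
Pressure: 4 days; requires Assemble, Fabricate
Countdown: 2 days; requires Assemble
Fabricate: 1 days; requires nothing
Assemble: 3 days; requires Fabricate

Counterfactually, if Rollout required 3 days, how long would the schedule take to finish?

The binding path is Fabricate→Assemble→Rollout = 1+3+8 = 12; finish at 12 days.
Rollout is on the critical path; changing it to 3 makes that path 7 days.
The binding chain switches to Fabricate→Assemble→Pressure = 1+3+4 = 8; finish 8 days.

8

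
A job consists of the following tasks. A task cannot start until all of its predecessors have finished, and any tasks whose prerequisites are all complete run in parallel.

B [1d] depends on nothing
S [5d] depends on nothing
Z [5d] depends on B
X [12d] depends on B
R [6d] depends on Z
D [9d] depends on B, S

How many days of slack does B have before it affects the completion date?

1

S→D = 5+9 = 14 sets the makespan at 14 days.
B finishes as early as 1 and must finish by 2.
So B can slip 2 − 1 = 1 day.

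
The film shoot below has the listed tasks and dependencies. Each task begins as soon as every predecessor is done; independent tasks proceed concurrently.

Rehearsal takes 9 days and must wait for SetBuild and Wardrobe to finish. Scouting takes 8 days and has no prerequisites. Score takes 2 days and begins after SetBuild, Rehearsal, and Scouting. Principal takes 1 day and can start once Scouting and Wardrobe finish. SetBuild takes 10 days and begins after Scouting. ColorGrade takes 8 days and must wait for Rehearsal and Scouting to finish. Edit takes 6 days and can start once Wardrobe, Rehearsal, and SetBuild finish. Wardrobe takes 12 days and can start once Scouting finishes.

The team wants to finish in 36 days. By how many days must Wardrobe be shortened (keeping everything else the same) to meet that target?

Current finish: 37 days; target: 36.
Wardrobe is on every critical path, so each day cut from Wardrobe cuts the finish by one (this holds down to a finish of 35).
Need 37 − 36 = 1 day off Wardrobe → Wardrobe becomes 11 days, finish becomes 36.

1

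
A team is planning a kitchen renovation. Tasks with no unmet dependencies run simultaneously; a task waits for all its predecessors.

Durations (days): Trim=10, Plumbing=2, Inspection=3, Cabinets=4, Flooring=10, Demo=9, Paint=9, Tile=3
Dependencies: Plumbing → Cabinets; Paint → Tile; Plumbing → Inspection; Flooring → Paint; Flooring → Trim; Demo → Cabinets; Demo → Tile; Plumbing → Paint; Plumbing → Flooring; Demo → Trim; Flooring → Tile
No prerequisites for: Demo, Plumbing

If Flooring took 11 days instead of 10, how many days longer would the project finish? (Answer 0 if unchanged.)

1

As given, the longest chain is Plumbing→Flooring→Paint→Tile = 2+10+9+3 = 24, so the finish is 24 days.
Flooring lies on that path, so at 11 days the path becomes 25 days.
That remains the longest chain; total 25 days.
Change in finish: 25 − 24 = +1 days.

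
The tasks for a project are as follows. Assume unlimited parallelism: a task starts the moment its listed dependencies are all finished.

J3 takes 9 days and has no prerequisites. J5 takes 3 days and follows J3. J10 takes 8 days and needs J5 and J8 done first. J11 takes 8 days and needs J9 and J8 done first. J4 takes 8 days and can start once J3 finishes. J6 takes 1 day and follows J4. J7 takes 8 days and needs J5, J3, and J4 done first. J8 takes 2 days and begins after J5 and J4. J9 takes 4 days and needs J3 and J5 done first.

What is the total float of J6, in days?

The longest chain is J3→J4→J8→J10 = 9+8+2+8 = 27; overall finish 27 days.
The longest chain containing J6 totals 18 days.
So J6 can slip 27 − 18 = 9 days.

9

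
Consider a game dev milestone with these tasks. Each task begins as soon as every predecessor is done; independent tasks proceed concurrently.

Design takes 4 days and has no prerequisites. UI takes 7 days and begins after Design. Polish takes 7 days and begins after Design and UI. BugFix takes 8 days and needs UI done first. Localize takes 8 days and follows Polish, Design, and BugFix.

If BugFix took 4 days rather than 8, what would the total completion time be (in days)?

Critical path before the change: Design→UI→BugFix→Localize = 4+7+8+8 = 27 giving 27 days.
BugFix lies on that path, so at 4 days the path becomes 23 days.
New critical path: Design→UI→Polish→Localize = 4+7+7+8 = 26 ⇒ 26 days.

26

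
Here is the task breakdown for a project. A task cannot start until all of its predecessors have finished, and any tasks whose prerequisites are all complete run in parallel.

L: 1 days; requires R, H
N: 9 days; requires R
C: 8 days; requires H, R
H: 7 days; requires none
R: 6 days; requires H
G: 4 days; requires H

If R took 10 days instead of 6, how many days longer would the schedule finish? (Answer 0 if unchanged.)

The binding path is H→R→N = 7+6+9 = 22; finish at 22 days.
R is on the critical path; changing it to 10 makes that path 26 days.
The critical path is still H→R→N; finish is now 26 days.
Change in finish: 26 − 22 = +4 days.

4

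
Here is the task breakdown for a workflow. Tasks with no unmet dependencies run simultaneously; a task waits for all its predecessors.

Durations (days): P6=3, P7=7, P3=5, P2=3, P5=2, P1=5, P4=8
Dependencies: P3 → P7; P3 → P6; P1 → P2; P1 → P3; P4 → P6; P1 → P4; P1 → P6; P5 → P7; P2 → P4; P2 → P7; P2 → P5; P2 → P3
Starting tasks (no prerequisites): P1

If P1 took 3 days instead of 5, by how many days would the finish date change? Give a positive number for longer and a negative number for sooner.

-2

As given, the longest chain is P1→P2→P3→P7 = 5+3+5+7 = 20, so the finish is 20 days.
Since P1 is critical, the -2 change carries straight to that chain (now 18 days).
The critical path is still P1→P2→P3→P7; finish is now 18 days.
Change in finish: 18 − 20 = -2 days.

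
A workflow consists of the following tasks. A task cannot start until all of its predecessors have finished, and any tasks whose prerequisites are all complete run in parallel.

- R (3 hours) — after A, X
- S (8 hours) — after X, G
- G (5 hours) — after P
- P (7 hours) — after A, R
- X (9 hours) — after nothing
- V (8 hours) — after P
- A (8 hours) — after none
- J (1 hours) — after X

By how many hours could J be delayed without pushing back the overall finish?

22

X→R→P→G→S = 9+3+7+5+8 = 32 sets the makespan at 32 hours.
Longest path through J: 10 hours (earliest finish 10, latest finish 32).
Slack of J = 31 − 9 = 22 hours.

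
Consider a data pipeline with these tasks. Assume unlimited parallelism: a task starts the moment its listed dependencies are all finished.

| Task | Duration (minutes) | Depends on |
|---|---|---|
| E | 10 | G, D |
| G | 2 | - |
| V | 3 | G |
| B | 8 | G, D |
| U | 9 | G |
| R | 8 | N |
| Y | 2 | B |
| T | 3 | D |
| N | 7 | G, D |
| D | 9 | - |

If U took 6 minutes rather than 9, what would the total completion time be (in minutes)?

Critical path before the change: D→N→R = 9+7+8 = 24 giving 24 minutes.
U is off the critical path — its longest chain is 11 minutes, giving 13 of slack.
No other chain overtakes it, so the finish is 24 minutes.

24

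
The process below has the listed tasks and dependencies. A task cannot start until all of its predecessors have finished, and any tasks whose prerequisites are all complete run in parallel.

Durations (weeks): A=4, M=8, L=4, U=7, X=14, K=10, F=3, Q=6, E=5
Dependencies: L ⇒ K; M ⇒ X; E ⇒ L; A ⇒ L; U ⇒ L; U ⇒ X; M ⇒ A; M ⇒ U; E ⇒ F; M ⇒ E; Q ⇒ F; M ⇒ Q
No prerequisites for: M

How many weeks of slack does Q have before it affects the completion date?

12

The longest chain is M→U→X = 8+7+14 = 29; overall finish 29 weeks.
Longest path through Q: 17 weeks (earliest finish 14, latest finish 26).
So Q can slip 26 − 14 = 12 weeks.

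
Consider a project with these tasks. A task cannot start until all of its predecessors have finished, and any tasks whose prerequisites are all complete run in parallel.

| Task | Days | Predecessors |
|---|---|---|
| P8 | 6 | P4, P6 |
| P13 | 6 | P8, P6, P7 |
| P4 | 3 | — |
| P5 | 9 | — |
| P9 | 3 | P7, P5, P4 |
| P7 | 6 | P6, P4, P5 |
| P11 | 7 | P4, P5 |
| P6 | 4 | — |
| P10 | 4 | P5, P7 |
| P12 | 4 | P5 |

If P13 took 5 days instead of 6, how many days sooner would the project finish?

1

Critical path before the change: P5→P7→P13 = 9+6+6 = 21 giving 21 days.
P13 lies on that path, so at 5 days the path becomes 20 days.
No other chain overtakes it, so the finish is 20 days.
Change in finish: 20 − 21 = -1 days.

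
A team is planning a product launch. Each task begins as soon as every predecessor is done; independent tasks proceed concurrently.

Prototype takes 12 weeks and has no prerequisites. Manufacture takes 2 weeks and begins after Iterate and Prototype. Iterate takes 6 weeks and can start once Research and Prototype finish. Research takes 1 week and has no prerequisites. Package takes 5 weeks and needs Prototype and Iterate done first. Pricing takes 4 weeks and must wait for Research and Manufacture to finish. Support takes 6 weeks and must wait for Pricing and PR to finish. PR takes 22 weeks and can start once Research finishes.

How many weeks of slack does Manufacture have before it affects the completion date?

Critical path: Prototype→Iterate→Manufacture→Pricing→Support = 12+6+2+4+6 = 30, so the finish is 30 weeks.
Manufacture finishes as early as 20 and must finish by 20.
So Manufacture can slip 20 − 20 = 0 weeks.

0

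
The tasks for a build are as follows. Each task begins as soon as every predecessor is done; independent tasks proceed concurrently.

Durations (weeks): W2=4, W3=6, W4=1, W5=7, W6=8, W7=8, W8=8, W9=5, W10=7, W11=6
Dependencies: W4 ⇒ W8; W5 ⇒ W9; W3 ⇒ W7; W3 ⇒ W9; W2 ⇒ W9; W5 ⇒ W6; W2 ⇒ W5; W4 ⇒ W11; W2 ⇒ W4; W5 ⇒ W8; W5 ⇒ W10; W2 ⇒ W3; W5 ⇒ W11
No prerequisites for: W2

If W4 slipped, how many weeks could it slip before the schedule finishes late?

The longest chain is W2→W5→W6 = 4+7+8 = 19; overall finish 19 weeks.
Longest path through W4: 13 weeks (earliest finish 5, latest finish 11).
Slack of W4 = 10 − 4 = 6 weeks.

6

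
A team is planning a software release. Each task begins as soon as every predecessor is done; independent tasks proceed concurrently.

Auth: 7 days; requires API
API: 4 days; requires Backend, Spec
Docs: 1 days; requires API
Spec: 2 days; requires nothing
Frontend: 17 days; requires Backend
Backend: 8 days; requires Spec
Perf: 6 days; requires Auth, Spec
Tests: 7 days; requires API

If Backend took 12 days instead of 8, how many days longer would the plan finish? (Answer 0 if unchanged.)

As given, the longest chain is Spec→Backend→Frontend = 2+8+17 = 27, so the finish is 27 days.
Backend lies on that path, so at 12 days the path becomes 31 days.
The critical path is still Spec→Backend→Frontend; finish is now 31 days.
Change in finish: 31 − 27 = +4 days.

4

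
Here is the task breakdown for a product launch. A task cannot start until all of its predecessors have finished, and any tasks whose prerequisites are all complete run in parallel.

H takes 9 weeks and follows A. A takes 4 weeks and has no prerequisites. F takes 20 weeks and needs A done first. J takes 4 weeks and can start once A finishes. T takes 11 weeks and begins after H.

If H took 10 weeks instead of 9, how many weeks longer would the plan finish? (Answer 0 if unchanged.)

Actual critical path: A→H→T = 4+9+11 = 24 ⇒ 24 weeks.
H lies on that path, so at 10 weeks the path becomes 25 weeks.
That remains the longest chain; total 25 weeks.
Change in finish: 25 − 24 = +1 weeks.

1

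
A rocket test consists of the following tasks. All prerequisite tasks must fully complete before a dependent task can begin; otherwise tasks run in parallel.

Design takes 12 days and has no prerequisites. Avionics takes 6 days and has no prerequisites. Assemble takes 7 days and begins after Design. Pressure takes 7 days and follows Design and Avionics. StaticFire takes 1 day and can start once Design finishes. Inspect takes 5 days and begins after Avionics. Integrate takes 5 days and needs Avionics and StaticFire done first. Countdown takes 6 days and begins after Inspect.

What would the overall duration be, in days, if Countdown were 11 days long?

22

Baseline: Design→Assemble = 12+7 = 19 → 19 days.
The longest path through Countdown is only 17 days, so Countdown has float 2.
The binding chain switches to Avionics→Inspect→Countdown = 6+5+11 = 22; finish 22 days.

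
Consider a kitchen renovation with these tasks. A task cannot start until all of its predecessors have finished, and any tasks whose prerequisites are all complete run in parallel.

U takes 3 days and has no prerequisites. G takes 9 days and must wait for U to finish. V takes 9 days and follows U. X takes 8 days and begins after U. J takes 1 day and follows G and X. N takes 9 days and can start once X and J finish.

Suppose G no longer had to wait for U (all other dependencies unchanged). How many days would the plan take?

21

Before: longest chain U→G→J→N = 3+9+1+9 = 22, finish 22.
Without U→G, G's earliest start moves from 3 to 0.
The longest chain is now U→X→J→N = 3+8+1+9 = 21, so the plan takes 21 days.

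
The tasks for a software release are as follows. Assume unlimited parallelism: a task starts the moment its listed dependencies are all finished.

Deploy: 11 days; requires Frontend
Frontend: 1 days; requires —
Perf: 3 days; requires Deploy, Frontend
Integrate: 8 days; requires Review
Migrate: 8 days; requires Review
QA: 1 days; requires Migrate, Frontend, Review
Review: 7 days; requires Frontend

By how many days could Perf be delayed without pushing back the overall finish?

2

Critical path: Frontend→Review→Migrate→QA = 1+7+8+1 = 17, so the finish is 17 days.
Longest path through Perf: 15 days (earliest finish 15, latest finish 17).
Slack of Perf = 14 − 12 = 2 days.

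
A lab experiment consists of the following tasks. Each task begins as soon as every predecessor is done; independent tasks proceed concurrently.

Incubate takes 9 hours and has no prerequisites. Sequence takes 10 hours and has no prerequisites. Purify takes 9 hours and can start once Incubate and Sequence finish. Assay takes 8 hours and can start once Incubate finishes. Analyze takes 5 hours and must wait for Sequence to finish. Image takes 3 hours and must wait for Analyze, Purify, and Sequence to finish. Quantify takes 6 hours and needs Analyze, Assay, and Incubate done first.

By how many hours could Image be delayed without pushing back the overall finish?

1

Incubate→Assay→Quantify = 9+8+6 = 23 sets the makespan at 23 hours.
Image finishes as early as 22 and must finish by 23.
Slack of Image = 20 − 19 = 1 hour.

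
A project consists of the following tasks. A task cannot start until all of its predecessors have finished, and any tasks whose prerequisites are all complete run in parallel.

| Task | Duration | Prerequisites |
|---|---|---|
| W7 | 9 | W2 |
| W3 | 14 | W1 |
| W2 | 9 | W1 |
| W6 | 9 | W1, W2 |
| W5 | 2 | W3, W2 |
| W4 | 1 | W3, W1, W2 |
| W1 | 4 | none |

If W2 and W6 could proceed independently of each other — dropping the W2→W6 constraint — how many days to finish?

22

With the dependency in place, W1→W2→W6 = 4+9+9 = 22 sets the finish at 22 days.
Without W2→W6, W6's earliest start moves from 13 to 4.
The longest chain is now W1→W2→W7 = 4+9+9 = 22, so the project takes 22 days.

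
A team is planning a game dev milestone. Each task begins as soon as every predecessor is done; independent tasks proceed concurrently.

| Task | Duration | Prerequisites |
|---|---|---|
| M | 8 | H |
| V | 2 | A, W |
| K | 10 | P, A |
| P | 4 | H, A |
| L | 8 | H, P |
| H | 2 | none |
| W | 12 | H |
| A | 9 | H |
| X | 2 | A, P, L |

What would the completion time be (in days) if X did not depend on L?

25

With the dependency in place, H→A→P→L→X = 2+9+4+8+2 = 25 sets the finish at 25 days.
Without L→X, X's earliest start moves from 23 to 15.
After: H→A→P→K = 2+9+4+10 = 25 → 25 days.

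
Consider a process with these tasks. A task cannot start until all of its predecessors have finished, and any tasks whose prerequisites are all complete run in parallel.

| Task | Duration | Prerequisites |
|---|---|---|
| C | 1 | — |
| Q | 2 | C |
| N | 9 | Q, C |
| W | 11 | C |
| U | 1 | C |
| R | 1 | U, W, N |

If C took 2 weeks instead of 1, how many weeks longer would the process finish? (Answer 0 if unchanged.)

Baseline: C→Q→N→R = 1+2+9+1 = 13 → 13 weeks.
Since C is critical, the +1 change carries straight to that chain (now 14 weeks).
That remains the longest chain; total 14 weeks.
Change in finish: 14 − 13 = +1 weeks.

1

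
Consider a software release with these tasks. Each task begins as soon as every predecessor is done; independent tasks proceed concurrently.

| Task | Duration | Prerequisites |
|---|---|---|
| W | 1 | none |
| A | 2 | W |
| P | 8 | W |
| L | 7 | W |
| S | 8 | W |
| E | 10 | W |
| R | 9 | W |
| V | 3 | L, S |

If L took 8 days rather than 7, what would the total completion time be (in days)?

12

Baseline: W→S→V = 1+8+3 = 12 → 12 days.
The longest path through L is only 11 days, so L has float 1.
The binding chain switches to W→L→V = 1+8+3 = 12; finish 12 days.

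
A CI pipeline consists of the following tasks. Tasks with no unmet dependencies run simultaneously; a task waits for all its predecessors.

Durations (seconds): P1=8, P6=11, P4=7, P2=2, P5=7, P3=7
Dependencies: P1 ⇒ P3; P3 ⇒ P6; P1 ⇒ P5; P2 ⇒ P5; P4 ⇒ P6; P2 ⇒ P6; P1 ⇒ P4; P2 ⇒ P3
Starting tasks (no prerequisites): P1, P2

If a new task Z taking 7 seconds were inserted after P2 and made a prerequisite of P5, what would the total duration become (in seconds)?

26

Originally the job takes 26 seconds.
With Z inserted, P5 now waits for max(P1, P2, Z).
New critical path: P1→P3→P6 = 8+7+11 = 26 ⇒ 26 seconds.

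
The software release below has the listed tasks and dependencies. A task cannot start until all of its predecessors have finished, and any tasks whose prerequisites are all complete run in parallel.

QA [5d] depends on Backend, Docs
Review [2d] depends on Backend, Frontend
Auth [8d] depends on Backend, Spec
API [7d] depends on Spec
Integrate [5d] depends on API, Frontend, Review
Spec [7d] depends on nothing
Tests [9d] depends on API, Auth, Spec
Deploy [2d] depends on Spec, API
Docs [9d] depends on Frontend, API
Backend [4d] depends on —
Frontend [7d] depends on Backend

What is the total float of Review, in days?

10

Spec→API→Docs→QA = 7+7+9+5 = 28 sets the makespan at 28 days.
Longest path through Review: 18 days (earliest finish 13, latest finish 23).
Slack of Review = 21 − 11 = 10 days.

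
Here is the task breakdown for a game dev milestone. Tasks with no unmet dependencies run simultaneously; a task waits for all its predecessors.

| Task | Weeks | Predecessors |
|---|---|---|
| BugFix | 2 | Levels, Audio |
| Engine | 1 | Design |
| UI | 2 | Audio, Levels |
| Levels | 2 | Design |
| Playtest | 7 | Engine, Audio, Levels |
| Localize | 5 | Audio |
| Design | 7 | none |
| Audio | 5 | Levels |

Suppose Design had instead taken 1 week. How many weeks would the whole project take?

15

As given, the longest chain is Design→Levels→Audio→Playtest = 7+2+5+7 = 21, so the finish is 21 weeks.
Design is on the critical path; changing it to 1 makes that path 15 weeks.
No other chain overtakes it, so the finish is 15 weeks.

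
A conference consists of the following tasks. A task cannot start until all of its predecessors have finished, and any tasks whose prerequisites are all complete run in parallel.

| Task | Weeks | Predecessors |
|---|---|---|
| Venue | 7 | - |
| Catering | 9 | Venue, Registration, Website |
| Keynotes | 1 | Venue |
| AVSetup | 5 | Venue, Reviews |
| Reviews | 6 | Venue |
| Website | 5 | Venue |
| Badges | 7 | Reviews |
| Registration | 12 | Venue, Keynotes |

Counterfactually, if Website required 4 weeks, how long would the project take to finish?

29

The binding path is Venue→Keynotes→Registration→Catering = 7+1+12+9 = 29; finish at 29 weeks.
Website is off the critical path — its longest chain is 21 weeks, giving 8 of slack.
That remains the longest chain; total 29 weeks.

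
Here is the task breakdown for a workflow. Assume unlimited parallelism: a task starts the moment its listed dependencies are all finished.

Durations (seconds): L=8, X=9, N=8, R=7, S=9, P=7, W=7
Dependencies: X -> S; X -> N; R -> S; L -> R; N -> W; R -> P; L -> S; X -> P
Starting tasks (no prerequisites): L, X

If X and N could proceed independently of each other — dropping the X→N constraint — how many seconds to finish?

Before: longest chain L→R→S = 8+7+9 = 24, finish 24.
Without X→N, N's earliest start moves from 9 to 0.
After: L→R→S = 8+7+9 = 24 → 24 seconds.

24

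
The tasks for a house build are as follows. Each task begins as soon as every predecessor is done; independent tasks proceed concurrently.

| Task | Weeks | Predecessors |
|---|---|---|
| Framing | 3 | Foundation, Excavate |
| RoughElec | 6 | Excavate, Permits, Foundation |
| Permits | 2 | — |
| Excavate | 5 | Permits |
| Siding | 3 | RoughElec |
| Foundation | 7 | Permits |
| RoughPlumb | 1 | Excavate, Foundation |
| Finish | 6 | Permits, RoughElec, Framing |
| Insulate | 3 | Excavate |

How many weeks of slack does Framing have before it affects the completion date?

3

Permits→Foundation→RoughElec→Finish = 2+7+6+6 = 21 sets the makespan at 21 weeks.
The longest chain containing Framing totals 18 weeks.
So Framing can slip 15 − 12 = 3 weeks.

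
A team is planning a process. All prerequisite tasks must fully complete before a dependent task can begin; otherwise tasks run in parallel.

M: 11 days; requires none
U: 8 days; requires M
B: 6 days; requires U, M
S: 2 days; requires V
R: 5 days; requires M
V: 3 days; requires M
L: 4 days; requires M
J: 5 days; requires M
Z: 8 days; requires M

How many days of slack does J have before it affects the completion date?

The longest chain is M→U→B = 11+8+6 = 25; overall finish 25 days.
Longest path through J: 16 days (earliest finish 16, latest finish 25).
So J can slip 25 − 16 = 9 days.

9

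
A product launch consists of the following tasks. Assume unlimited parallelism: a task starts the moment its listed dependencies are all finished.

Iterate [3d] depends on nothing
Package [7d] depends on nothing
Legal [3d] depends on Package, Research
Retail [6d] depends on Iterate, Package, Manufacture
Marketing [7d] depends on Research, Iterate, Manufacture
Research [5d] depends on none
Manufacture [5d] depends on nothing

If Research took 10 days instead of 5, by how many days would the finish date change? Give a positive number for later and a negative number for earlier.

4

The binding path is Package→Retail = 7+6 = 13; finish at 13 days.
Research is off the critical path — its longest chain is 12 days, giving 1 of slack.
The binding chain switches to Research→Marketing = 10+7 = 17; finish 17 days.
Change in finish: 17 − 13 = +4 days.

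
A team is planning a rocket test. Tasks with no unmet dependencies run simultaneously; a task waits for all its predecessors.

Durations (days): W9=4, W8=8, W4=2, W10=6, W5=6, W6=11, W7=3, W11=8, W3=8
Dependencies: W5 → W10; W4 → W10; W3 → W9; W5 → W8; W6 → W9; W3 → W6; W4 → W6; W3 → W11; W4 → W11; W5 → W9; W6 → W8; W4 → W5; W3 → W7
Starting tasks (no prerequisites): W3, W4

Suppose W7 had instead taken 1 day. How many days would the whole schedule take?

27

Baseline: W3→W6→W8 = 8+11+8 = 27 → 27 days.
W7 is off the critical path — its longest chain is 11 days, giving 16 of slack.
The critical path is still W3→W6→W8; finish is now 27 days.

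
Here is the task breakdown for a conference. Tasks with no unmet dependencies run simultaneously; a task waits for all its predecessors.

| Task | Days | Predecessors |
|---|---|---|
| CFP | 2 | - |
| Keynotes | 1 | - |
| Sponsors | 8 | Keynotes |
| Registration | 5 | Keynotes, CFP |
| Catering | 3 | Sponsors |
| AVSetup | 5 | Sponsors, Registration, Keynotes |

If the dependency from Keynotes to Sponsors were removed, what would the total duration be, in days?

13

Original critical path: Keynotes→Sponsors→AVSetup = 1+8+5 = 14 ⇒ 14 days.
Without Keynotes→Sponsors, Sponsors's earliest start moves from 1 to 0.
The longest chain is now Sponsors→AVSetup = 8+5 = 13, so the project takes 13 days.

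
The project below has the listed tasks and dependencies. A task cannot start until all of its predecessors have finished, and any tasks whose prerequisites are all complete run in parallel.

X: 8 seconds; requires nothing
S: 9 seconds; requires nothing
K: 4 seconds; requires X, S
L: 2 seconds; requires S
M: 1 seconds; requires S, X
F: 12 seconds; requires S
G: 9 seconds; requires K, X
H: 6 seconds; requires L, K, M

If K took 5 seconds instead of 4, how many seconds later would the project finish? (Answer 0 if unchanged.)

Critical path before the change: S→K→G = 9+4+9 = 22 giving 22 seconds.
K lies on that path, so at 5 seconds the path becomes 23 seconds.
The critical path is still S→K→G; finish is now 23 seconds.
Change in finish: 23 − 22 = +1 seconds.

1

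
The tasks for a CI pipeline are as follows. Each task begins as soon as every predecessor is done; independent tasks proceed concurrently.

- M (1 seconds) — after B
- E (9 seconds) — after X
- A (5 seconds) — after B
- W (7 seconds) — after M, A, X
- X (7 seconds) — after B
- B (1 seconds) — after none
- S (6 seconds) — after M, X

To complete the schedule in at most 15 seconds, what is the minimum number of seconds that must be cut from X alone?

Current finish: 17 seconds; target: 15.
X is on every critical path, so each second cut from X cuts the finish by one (this holds down to a finish of 13).
Need 17 − 15 = 2 seconds off X → X becomes 5 seconds, finish becomes 15.

2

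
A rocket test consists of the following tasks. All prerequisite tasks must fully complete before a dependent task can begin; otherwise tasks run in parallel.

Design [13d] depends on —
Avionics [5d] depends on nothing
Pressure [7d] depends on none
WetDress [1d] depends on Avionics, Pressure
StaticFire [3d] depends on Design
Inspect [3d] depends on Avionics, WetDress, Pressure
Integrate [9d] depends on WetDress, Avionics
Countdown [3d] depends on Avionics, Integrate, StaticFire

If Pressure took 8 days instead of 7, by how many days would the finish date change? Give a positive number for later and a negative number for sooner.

Critical path before the change: Pressure→WetDress→Integrate→Countdown = 7+1+9+3 = 20 giving 20 days.
Pressure is on the critical path; changing it to 8 makes that path 21 days.
That remains the longest chain; total 21 days.
Change in finish: 21 − 20 = +1 days.

1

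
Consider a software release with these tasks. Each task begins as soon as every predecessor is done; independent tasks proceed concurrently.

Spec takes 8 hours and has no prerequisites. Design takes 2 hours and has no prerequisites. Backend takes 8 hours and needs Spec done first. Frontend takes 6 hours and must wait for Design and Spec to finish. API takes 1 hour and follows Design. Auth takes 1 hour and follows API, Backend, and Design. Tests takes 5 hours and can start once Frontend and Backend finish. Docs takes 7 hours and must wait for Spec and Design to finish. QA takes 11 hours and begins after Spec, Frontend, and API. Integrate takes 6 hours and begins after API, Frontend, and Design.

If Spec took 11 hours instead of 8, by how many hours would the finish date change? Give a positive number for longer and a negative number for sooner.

3

Baseline: Spec→Frontend→QA = 8+6+11 = 25 → 25 hours.
Since Spec is critical, the +3 change carries straight to that chain (now 28 hours).
The critical path is still Spec→Frontend→QA; finish is now 28 hours.
Change in finish: 28 − 25 = +3 hours.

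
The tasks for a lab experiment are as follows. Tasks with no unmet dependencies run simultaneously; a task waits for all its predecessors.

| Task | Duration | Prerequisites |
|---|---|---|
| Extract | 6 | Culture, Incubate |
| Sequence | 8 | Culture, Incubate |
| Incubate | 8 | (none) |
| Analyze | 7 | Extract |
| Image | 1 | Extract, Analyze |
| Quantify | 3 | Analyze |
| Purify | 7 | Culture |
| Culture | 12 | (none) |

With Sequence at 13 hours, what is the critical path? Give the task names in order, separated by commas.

Culture, Extract, Analyze, Quantify

Actual critical path: Culture→Extract→Analyze→Quantify = 12+6+7+3 = 28 ⇒ 28 hours.
The longest path through Sequence is only 20 hours, so Sequence has float 8.
No other chain overtakes it, so the finish is 28 hours.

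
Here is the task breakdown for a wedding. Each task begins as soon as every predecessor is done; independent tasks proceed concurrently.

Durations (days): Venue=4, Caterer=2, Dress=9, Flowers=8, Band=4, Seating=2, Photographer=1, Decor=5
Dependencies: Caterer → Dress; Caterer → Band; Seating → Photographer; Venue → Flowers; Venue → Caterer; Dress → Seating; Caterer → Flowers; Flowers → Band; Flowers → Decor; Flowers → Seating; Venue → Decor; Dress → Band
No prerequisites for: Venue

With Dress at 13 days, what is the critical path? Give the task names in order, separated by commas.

Venue, Caterer, Dress, Band

Critical path before the change: Venue→Caterer→Dress→Band = 4+2+9+4 = 19 giving 19 days.
Since Dress is critical, the +4 change carries straight to that chain (now 23 days).
No other chain overtakes it, so the finish is 23 days.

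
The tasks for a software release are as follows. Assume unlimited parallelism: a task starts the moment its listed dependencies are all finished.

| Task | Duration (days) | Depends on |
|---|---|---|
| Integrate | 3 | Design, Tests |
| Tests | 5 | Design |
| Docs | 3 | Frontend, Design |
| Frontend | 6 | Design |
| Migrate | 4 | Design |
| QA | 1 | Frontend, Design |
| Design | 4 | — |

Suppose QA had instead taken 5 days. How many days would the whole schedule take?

15

Baseline: Design→Frontend→Docs = 4+6+3 = 13 → 13 days.
The longest path through QA is only 11 days, so QA has float 2.
Now Design→Frontend→QA = 4+6+5 = 15 is longest, so the finish becomes 15 days.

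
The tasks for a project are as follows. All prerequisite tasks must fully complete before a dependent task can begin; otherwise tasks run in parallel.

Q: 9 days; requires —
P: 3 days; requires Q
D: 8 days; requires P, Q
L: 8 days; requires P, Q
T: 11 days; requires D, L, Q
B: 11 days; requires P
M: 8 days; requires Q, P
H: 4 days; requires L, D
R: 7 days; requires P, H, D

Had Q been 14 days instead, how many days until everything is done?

Baseline: Q→P→D→T = 9+3+8+11 = 31 → 31 days.
Q lies on that path, so at 14 days the path becomes 36 days.
The critical path is still Q→P→D→T; finish is now 36 days.

36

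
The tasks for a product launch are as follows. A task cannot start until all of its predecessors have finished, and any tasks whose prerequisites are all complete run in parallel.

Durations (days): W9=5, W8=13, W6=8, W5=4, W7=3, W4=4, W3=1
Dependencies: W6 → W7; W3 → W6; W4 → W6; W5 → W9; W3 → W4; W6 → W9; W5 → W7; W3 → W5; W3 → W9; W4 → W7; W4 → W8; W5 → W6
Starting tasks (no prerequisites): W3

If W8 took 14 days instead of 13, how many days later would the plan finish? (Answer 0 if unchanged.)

1

The binding path is W3→W4→W8 = 1+4+13 = 18; finish at 18 days.
Since W8 is critical, the +1 change carries straight to that chain (now 19 days).
No other chain overtakes it, so the finish is 19 days.
Change in finish: 19 − 18 = +1 days.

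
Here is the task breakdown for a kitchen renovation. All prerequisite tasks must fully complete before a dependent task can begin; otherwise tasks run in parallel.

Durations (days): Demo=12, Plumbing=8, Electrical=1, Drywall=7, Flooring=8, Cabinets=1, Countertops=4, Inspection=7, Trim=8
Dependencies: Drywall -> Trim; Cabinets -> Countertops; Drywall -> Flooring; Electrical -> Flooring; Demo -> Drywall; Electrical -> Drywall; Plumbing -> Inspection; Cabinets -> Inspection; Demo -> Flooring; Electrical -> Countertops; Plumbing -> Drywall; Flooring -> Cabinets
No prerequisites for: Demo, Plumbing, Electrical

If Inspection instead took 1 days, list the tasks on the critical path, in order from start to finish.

The binding path is Demo→Drywall→Flooring→Cabinets→Inspection = 12+7+8+1+7 = 35; finish at 35 days.
Since Inspection is critical, the -6 change carries straight to that chain (now 29 days).
The binding chain switches to Demo→Drywall→Flooring→Cabinets→Countertops = 12+7+8+1+4 = 32; finish 32 days.

Demo, Drywall, Flooring, Cabinets, Countertops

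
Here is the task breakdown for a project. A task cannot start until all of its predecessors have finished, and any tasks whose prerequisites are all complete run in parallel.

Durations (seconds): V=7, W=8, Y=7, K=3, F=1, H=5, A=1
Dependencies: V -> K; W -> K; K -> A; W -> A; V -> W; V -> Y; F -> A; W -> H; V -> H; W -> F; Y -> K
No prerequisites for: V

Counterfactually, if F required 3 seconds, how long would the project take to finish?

20

As given, the longest chain is V→W→H = 7+8+5 = 20, so the finish is 20 seconds.
F is off the critical path — its longest chain is 17 seconds, giving 3 of slack.
No other chain overtakes it, so the finish is 20 seconds.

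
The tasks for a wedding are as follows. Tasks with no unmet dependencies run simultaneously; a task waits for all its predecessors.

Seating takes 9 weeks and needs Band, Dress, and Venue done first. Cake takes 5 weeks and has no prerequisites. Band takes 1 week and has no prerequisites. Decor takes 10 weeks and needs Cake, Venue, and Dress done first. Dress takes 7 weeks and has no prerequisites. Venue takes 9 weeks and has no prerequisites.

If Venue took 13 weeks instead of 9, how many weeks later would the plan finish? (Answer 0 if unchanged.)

The binding path is Venue→Decor = 9+10 = 19; finish at 19 weeks.
Since Venue is critical, the +4 change carries straight to that chain (now 23 weeks).
No other chain overtakes it, so the finish is 23 weeks.
Change in finish: 23 − 19 = +4 weeks.

4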